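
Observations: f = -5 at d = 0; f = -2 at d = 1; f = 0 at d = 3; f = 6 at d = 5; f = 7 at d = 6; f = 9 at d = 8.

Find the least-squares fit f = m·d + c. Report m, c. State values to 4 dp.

The normal equations are: 135·m + 23·c = 142;  23·m + 6·c = 15.
(Σd·d = 135, Σd = 23, Σ1 = 6, Σd·f = 142, Σf = 15.)
Eliminating c: 6·(row 1) − 23·(row 2) gives 281·m = 6·142 − 23·15 = 507, so m = 507/281.
Then c = (15 − 23·(507/281))/6 = -1241/281.

m = 1.8043, c = -4.4164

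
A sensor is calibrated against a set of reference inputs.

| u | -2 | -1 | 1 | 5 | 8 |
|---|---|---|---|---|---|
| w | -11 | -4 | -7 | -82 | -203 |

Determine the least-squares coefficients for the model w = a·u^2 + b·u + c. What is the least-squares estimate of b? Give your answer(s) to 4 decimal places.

b = -1.2611

XᵀX·[a, b, c]ᵀ = Xᵀw reads: 4739·a + 629·b + 95·c = -15097;  629·a + 95·b + 11·c = -2015;  95·a + 11·b + 5·c = -307.
(Σu^2·u^2 = 4739, Σu^2·u = 629, Σu^2 = 95, Σu·u = 95, Σu = 11, Σ1 = 5, Σu^2·w = -15097, Σu·w = -2015, Σw = -307.)
Row-reducing yields a = -38858/13053, b = -5487/4351, c = -26938/13053.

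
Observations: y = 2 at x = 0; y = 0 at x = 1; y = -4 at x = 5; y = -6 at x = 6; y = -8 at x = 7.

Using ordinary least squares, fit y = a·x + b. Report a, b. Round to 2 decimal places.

Normal-equation sums: Σx·x = 111, Σx = 19, Σ1 = 5.
Moment sums: Σx·y = -112, Σy = -16.
MᵀM·[a, b]ᵀ = Mᵀy becomes [[111, 19]; [19, 5]]·[a, b]ᵀ = [-112, -16]ᵀ.
Eliminating b: 5·(row 1) − 19·(row 2) gives 194·a = 5·(-112) − 19·(-16) = -256, so a = -128/97.
Then b = ((-16) − 19·(-128/97))/5 = 176/97.

a = -1.32, b = 1.81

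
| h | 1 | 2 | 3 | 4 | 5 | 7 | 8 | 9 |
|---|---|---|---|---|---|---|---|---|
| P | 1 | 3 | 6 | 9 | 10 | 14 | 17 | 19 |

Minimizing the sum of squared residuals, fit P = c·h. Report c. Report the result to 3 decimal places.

c = 2.072

From the data, Σh·h = 249.
Right-hand side: Σh·P = 516.
So MᵀM·[c]ᵀ = MᵀP: [[249]]·[c]ᵀ = [516]ᵀ.
c = 516/249 = 2.07229.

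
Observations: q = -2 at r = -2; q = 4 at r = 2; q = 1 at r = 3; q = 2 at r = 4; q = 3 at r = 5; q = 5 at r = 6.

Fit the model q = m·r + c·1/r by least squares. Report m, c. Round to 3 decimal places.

Forming MᵀM = [[94, 6]; [6, 2669/3600]] and Mᵀq = [68, 79/15]ᵀ gives MᵀM·[m, c]ᵀ = Mᵀq.
det = 94·(2669/3600) − 6² = 60643/1800.
m = (68·(2669/3600) − 6·(79/15))/(60643/1800) = 33866/60643; c = (94·(79/15) − 6·68)/(60643/1800) = 156720/60643.

m = 0.558, c = 2.584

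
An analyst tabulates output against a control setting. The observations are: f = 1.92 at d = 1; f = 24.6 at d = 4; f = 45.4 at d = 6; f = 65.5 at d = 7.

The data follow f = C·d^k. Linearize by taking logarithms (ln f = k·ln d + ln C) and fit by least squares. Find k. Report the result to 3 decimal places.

Taking logs, ln f = k·ln d + ln C, so regress ln f on ln d.
Sums: Σln d = 5.1240, Σ(ln d)² = 8.9188, Σln f = 11.8526, Σln d·ln f = 19.4143.
Normal system: [[8.9188, 5.1240]; [5.1240, 4]]·[k, ln C]ᵀ = [19.4143, 11.8526]ᵀ.
Slope k = (n·Σln d·ln f − Σln d·Σln f)/(n·Σ(ln d)² − (Σln d)²) = (4·19.4143 − 5.1240·11.8526)/9.4201 = 1.79667; ln C = (Σln f − k·Σln d)/n = 0.66164.

k = 1.797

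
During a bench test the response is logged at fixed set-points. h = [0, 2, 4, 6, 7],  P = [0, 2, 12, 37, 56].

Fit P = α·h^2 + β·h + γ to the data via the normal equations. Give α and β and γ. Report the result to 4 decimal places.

α = 1.5787, β = -3.2579, γ = 0.6273

With design matrix X, XᵀX = [[3969, 631, 105]; [631, 105, 19]; [105, 19, 5]] and XᵀP = [4276, 666, 107]ᵀ.
Solving the 3×3 system (Gaussian elimination) gives α = 7963/5044, β = -16433/5044, γ = 791/1261.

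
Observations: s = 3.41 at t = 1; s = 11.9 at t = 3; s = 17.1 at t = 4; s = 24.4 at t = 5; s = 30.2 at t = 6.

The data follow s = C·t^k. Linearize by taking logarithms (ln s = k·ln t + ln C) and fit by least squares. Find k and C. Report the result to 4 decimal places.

k = 1.2148, C = 3.3165

With ln sᵢ as the transformed response and ln tᵢ as the regressor:
AᵀA = [[8.9295, 5.8861]; [5.8861, 5]], rhs = [17.9041, 13.1448]ᵀ  (here Σln t = 5.8861, Σ(ln t)² = 8.9295, Σln s = 13.1448, Σln t·ln s = 17.9041).
Slope k = (n·Σln t·ln s − Σln t·Σln s)/(n·Σ(ln t)² − (Σln t)²) = (5·17.9041 − 5.8861·13.1448)/10.0010 = 1.21477; ln C = (Σln s − k·Σln t)/n = 1.19890, so C = exp(1.19890) = 3.31647.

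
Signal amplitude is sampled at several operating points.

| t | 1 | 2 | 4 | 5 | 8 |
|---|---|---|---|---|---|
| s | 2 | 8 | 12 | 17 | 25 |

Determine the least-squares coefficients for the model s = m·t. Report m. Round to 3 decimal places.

m = 3.191

AᵀA·[m]ᵀ = Aᵀs reads: 110·m = 351.
(Σt·t = 110, Σt·s = 351.)
Hence m = 351 / 110 ≈ 3.19091.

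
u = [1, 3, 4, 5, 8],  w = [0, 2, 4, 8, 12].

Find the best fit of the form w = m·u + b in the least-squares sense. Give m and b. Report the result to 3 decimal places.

Entries of AᵀA: Σu·u = 115, Σu = 21, Σ1 = 5.
Moment sums: Σu·w = 158, Σw = 26.
So AᵀA·[m, b]ᵀ = Aᵀw: [[115, 21]; [21, 5]]·[m, b]ᵀ = [158, 26]ᵀ.
Eliminating b: 5·(row 1) − 21·(row 2) gives 134·m = 5·158 − 21·26 = 244, so m = 122/67.
Then b = (26 − 21·(122/67))/5 = -164/67.

m = 1.821, b = -2.448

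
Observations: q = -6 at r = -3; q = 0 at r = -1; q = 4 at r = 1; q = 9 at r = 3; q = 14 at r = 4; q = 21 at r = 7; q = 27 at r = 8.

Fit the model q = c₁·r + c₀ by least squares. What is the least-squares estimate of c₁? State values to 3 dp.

Normal-equation sums: Σr·r = 149, Σr = 19, Σ1 = 7.
Moment sums: Σr·q = 468, Σq = 69.
Eliminating c₀: 7·(row 1) − 19·(row 2) gives 682·c₁ = 7·468 − 19·69 = 1965, so c₁ = 1965/682.
Then c₀ = (69 − 19·(1965/682))/7 = 1389/682.

c₁ = 2.881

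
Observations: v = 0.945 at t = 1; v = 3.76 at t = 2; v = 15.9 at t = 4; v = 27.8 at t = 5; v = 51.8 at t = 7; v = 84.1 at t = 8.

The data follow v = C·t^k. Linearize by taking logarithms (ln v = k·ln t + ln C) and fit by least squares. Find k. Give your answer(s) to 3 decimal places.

k = 2.125

Taking logs, ln v = k·ln t + ln C, so regress ln v on ln t.
XᵀX = [[13.1032, 7.7142]; [7.7142, 6]], rhs = [27.0018, 15.7386]ᵀ  (here Σln t = 7.7142, Σ(ln t)² = 13.1032, Σln v = 15.7386, Σln t·ln v = 27.0018).
Solving (det = 19.1098): k = 2.12453, ln C = -0.10841.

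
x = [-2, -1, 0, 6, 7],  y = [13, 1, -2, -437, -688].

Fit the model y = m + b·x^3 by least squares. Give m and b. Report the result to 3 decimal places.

From the data, Σ1 = 5, Σx^3 = 550, Σx^3·x^3 = 164370.
For Mᵀy: Σy = -1113, Σx^3·y = -330481.
MᵀM·[m, b]ᵀ = Mᵀy becomes [[5, 550]; [550, 164370]]·[m, b]ᵀ = [-1113, -330481]ᵀ.
Δ = 5·164370 − 550² = 519350.
m = ((-1113)·164370 − 550·(-330481))/519350 = -117926/51935; b = (5·(-330481) − 550·(-1113))/519350 = -208051/103870.

m = -2.271, b = -2.003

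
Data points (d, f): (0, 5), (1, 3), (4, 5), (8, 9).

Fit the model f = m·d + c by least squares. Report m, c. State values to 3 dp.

MᵀM·[m, c]ᵀ = Mᵀf reads: 81·m + 13·c = 95;  13·m + 4·c = 22.
Determinant 81·4 − 13² = 155.
m = (95·4 − 13·22)/155 = 94/155; c = (81·22 − 13·95)/155 = 547/155.

m = 0.606, c = 3.529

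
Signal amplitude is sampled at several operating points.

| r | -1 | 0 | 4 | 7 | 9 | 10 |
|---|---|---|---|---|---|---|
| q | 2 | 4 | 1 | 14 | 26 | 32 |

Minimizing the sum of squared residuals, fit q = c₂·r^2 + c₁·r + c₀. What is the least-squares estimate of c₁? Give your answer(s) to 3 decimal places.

Setting ∂/∂c₂ … = 0 gives: 19219·c₂ + 2135·c₁ + 247·c₀ = 6010;  2135·c₂ + 247·c₁ + 29·c₀ = 654;  247·c₂ + 29·c₁ + 6·c₀ = 79.
Row-reducing yields c₂ = 10493/22128, c₁ = -36067/22128, c₀ = 5619/3688.

c₁ = -1.630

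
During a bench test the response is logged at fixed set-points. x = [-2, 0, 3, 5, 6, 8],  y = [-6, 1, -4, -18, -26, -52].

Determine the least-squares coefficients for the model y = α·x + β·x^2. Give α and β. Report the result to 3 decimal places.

Sums needed: Σx·x = 138, Σx·x^2 = 872, Σx^2·x^2 = 6114.
Right-hand side: Σx·y = -662, Σx^2·y = -4774.
Normal equations: [[138, 872]; [872, 6114]]·[α, β]ᵀ = [-662, -4774]ᵀ.
Δ = 138·6114 − 872² = 83348.
α = ((-662)·6114 − 872·(-4774))/83348 = 28865/20837; β = (138·(-4774) − 872·(-662))/83348 = -20387/20837.

α = 1.385, β = -0.978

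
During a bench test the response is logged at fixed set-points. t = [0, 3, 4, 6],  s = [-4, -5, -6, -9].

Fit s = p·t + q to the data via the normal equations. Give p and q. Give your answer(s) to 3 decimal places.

Forming MᵀM = [[61, 13]; [13, 4]] and Mᵀs = [-93, -24]ᵀ gives MᵀM·[p, q]ᵀ = Mᵀs.
det = 61·4 − 13² = 75.
p = ((-93)·4 − 13·(-24))/75 = -4/5; q = (61·(-24) − 13·(-93))/75 = -17/5.

p = -0.800, q = -3.400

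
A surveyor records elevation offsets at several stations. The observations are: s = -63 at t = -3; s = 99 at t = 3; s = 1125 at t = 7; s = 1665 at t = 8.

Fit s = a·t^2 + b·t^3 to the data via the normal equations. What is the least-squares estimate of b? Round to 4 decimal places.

From the data, Σt^2·t^2 = 6659, Σt^2·t^3 = 49575, Σt^3·t^3 = 381251.
Right-hand side: Σt^2·s = 162009, Σt^3·s = 1242729.
Determinant 6659·381251 − 49575² = 81069784.
a = (162009·381251 − 49575·1242729)/81069784 = 39450771/20267446; b = (6659·1242729 − 49575·162009)/81069784 = 60934059/20267446.

b = 3.0065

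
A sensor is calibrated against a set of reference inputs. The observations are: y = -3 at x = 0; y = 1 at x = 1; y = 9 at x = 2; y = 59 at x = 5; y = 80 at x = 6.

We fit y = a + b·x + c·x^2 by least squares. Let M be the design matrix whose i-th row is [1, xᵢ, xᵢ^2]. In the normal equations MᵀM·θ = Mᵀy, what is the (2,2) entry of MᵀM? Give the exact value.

Row 2 ↔ basis x, column 2 ↔ basis x, so (MᵀM)_{2,2} = Σᵢ (x)·(x) = (0)·(0) + (1)·(1) + (2)·(2) + (5)·(5) + (6)·(6) = 66.

66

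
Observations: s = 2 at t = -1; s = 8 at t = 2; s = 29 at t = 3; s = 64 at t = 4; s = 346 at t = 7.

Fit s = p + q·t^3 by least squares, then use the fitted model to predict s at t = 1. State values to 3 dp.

The normal equations are: 5·p + 441·q = 449;  441·p + 122539·q = 123619.
(Σ1 = 5, Σt^3 = 441, Σt^3·t^3 = 122539, Σs = 449, Σt^3·s = 123619.)
Determinant 5·122539 − 441² = 418214.
p = (449·122539 − 441·123619)/418214 = 252016/209107; q = (5·123619 − 441·449)/418214 = 210043/209107.
At t = 1: ŝ = (252016/209107)·(1) + (210043/209107)·(1) = 462059/209107.

ŝ = 2.210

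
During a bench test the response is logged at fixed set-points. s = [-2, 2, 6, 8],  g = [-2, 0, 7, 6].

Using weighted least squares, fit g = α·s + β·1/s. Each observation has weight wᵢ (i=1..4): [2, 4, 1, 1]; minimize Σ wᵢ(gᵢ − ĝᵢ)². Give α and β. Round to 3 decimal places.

Forming XᵀWX = [[124, 8]; [8, 889/576]] and XᵀWg = [98, 47/12]ᵀ gives XᵀWX·[α, β]ᵀ = XᵀWg.
Eliminating β: (889/576)·(row 1) − 8·(row 2) gives (18343/144)·α = (889/576)·98 − 8·(47/12) = 34537/288, so α = 34537/36686.
Then β = ((47/12) − 8·(34537/36686))/(889/576) = -42960/18343.

α = 0.941, β = -2.342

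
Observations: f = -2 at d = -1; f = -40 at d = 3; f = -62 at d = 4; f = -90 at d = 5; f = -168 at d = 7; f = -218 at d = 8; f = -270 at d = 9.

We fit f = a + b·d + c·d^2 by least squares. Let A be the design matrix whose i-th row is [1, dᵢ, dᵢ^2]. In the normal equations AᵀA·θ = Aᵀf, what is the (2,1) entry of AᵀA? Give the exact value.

Row 2 ↔ basis d, column 1 ↔ basis 1, so (AᵀA)_{2,1} = Σᵢ d = (-1)·(1) + (3)·(1) + (4)·(1) + (5)·(1) + (7)·(1) + (8)·(1) + (9)·(1) = 35.

35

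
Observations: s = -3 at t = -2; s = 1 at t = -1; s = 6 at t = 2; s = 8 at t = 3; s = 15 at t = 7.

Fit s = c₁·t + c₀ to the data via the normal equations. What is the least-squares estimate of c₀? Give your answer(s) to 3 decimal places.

c₀ = 1.949

AᵀA·[c₁, c₀]ᵀ = Aᵀs reads: 67·c₁ + 9·c₀ = 146;  9·c₁ + 5·c₀ = 27.
(Σt·t = 67, Σt = 9, Σ1 = 5, Σt·s = 146, Σs = 27.)
Δ = 67·5 − 9² = 254.
c₁ = (146·5 − 9·27)/254 = 487/254; c₀ = (67·27 − 9·146)/254 = 495/254.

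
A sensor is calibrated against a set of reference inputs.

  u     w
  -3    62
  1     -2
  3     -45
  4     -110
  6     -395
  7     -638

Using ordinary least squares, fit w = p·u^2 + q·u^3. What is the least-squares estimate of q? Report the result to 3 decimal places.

Forming AᵀA = [[4116, 25608]; [25608, 169860]] and Aᵀw = [-47091, -314085]ᵀ gives AᵀA·[p, q]ᵀ = Aᵀw.
Δ = 4116·169860 − 25608² = 43374096.
p = ((-47091)·169860 − 25608·(-314085))/43374096 = 409365/401612; q = (4116·(-314085) − 25608·(-47091))/43374096 = -804329/401612.

q = -2.003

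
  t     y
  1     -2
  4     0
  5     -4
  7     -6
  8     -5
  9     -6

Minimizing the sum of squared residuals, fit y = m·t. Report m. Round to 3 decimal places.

m = -0.669

Normal-equation sums: Σt·t = 236.
Right-hand side: Σt·y = -158.
Normal equations: [[236]]·[m]ᵀ = [-158]ᵀ.
Hence m = -158 / 236 ≈ -0.669492.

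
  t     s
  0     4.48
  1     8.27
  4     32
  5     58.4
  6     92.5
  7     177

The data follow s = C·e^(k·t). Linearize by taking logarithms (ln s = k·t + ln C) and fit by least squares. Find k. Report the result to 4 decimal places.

Let Y = ln s. Fitting Y = k·t + ln C by least squares:
Σt = 23.0000, Σ(t)² = 127.0000, Σln s = 20.8487, Σt·ln s = 99.7085.
Equations: 127.0000·k + 23.0000·ln C = 99.7085;  23.0000·k + 6·ln C = 20.8487.
Δ = 127.0000·6 − (23.0000)² = 233.0000; k = (99.7085·6 − 23.0000·20.8487)/233.0000 = 0.50958, ln C = (127.0000·20.8487 − 23.0000·99.7085)/233.0000 = 1.52140.

k = 0.5096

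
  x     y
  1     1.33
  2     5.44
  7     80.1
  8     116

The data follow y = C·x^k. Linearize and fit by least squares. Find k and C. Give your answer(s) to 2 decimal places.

k = 2.14, C = 1.29

Let Y = ln y. Fitting Y = k·ln x + ln C by least squares:
AᵀA = [[8.5911, 4.7185]; [4.7185, 4]], rhs = [19.5883, 11.1158]ᵀ  (here Σln x = 4.7185, Σ(ln x)² = 8.5911, Σln y = 11.1158, Σln x·ln y = 19.5883).
Slope k = (n·Σln x·ln y − Σln x·Σln y)/(n·Σ(ln x)² − (Σln x)²) = (4·19.5883 − 4.7185·11.1158)/12.1002 = 2.14074; ln C = (Σln y − k·Σln x)/n = 0.25369, so C = exp(0.25369) = 1.28877.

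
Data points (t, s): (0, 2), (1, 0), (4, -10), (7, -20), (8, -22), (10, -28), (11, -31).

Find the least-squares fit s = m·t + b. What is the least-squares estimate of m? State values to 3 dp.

m = -3.054

The normal equations are: 351·m + 41·b = -977;  41·m + 7·b = -109.
Δ = 351·7 − 41² = 776.
m = ((-977)·7 − 41·(-109))/776 = -1185/388; b = (351·(-109) − 41·(-977))/776 = 899/388.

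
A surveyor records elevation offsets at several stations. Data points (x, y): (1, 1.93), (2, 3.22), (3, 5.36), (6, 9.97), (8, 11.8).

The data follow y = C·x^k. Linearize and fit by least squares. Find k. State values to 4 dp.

Linearized form: ln y = k·ln x + ln C. From the 5 transformed points,
Sums: Σln x = 5.6630, Σ(ln x)² = 9.2219, Σln y = 8.2735, Σln x·ln y = 11.9076.
Normal system: [[9.2219, 5.6630]; [5.6630, 5]]·[k, ln C]ᵀ = [11.9076, 8.2735]ᵀ.
Δ = 9.2219·5 − (5.6630)² = 14.0403; k = (11.9076·5 − 5.6630·8.2735)/14.0403 = 0.90351, ln C = (9.2219·8.2735 − 5.6630·11.9076)/14.0403 = 0.63141.

k = 0.9035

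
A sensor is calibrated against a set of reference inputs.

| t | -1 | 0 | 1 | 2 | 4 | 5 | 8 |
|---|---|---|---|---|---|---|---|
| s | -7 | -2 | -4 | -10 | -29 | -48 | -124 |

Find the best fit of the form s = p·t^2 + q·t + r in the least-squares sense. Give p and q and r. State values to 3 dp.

p = -2.069, q = 1.456, r = -3.145

The normal equations are: 4995·p + 709·q + 111·r = -9651;  709·p + 111·q + 19·r = -1365;  111·p + 19·q + 7·r = -224.
(Σt^2·t^2 = 4995, Σt^2·t = 709, Σt^2 = 111, Σt·t = 111, Σt = 19, Σ1 = 7, Σt^2·s = -9651, Σt·s = -1365, Σs = -224.)
Row-reducing yields p = -188353/91042, q = 132519/91042, r = -143149/45521.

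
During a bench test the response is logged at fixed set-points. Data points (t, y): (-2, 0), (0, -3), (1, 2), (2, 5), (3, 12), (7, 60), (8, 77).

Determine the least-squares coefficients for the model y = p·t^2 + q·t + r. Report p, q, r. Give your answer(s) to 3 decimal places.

From the data, Σt^2·t^2 = 6611, Σt^2·t = 883, Σt^2 = 131, Σt·t = 131, Σt = 19, Σ1 = 7.
Right-hand side: Σt^2·y = 7998, Σt·y = 1084, Σy = 153.
Normal equations: [[6611, 883, 131]; [883, 131, 19]; [131, 19, 7]]·[p, q, r]ᵀ = [7998, 1084, 153]ᵀ.
Solving the 3×3 system (Gaussian elimination) gives p = 48251/45672, q = 64115/45672, r = -13125/7612.

p = 1.056, q = 1.404, r = -1.724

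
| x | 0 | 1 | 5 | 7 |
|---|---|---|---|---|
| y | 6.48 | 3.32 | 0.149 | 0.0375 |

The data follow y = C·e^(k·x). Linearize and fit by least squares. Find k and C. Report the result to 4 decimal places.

With ln yᵢ as the transformed response and xᵢ as the regressor:
Σx = 13.0000, Σ(x)² = 75.0000, Σln y = -2.1185, Σx·ln y = -31.3030.
Normal system: [[75.0000, 13.0000]; [13.0000, 4]]·[k, ln C]ᵀ = [-31.3030, -2.1185]ᵀ.
Slope k = (n·Σx·ln y − Σx·Σln y)/(n·Σ(x)² − (Σx)²) = (4·-31.3030 − 13.0000·-2.1185)/131.0000 = -0.74558; ln C = (Σln y − k·Σx)/n = 1.89350, so C = exp(1.89350) = 6.64257.

k = -0.7456, C = 6.6426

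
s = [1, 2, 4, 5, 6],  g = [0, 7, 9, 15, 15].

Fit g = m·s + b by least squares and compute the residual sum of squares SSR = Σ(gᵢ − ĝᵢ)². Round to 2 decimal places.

SSR = 14.92

XᵀX·[m, b]ᵀ = Xᵀg reads: 82·m + 18·b = 215;  18·m + 5·b = 46.
Eliminating b: 5·(row 1) − 18·(row 2) gives 86·m = 5·215 − 18·46 = 247, so m = 247/86.
Then b = (46 − 18·(247/86))/5 = -49/43.
Residuals: -149/86, 103/43, -58/43, 153/86, -47/43; SSR = 1283/86.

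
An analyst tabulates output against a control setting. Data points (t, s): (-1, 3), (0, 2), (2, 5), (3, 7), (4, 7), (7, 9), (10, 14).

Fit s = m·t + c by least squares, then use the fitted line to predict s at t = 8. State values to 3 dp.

ŝ = 11.213

Entries of MᵀM: Σt·t = 179, Σt = 25, Σ1 = 7.
And Σt·s = 259, Σs = 47.
So MᵀM·[m, c]ᵀ = Mᵀs: [[179, 25]; [25, 7]]·[m, c]ᵀ = [259, 47]ᵀ.
Eliminating c: 7·(row 1) − 25·(row 2) gives 628·m = 7·259 − 25·47 = 638, so m = 319/314.
Then c = (47 − 25·(319/314))/7 = 969/314.
At t = 8: ŝ = (319/314)·(8) + (969/314)·(1) = 3521/314.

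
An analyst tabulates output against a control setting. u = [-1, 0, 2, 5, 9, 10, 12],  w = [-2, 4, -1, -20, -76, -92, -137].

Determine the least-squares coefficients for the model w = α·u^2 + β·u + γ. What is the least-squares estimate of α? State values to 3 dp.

The normal system AᵀA·[α, β, γ]ᵀ = Aᵀw is [[37939, 3589, 355]; [3589, 355, 37]; [355, 37, 7]]·[α, β, γ]ᵀ = [-35590, -3348, -324]ᵀ.
Solving the 3×3 system (Gaussian elimination) gives α = -24659/23856, β = 6723/7952, γ = 9941/5964.

α = -1.034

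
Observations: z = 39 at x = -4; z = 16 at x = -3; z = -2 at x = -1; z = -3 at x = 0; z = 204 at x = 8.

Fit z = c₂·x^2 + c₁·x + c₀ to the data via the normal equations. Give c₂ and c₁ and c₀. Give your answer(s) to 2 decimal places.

Entries of MᵀM: Σx^2·x^2 = 4434, Σx^2·x = 420, Σx^2 = 90, Σx·x = 90, Σx = 0, Σ1 = 5.
Moment sums: Σx^2·z = 13822, Σx·z = 1430, Σz = 254.
Normal equations: [[4434, 420, 90]; [420, 90, 0]; [90, 0, 5]]·[c₂, c₁, c₀]ᵀ = [13822, 1430, 254]ᵀ.
Inverting the 3×3 Gram matrix, [c₂, c₁, c₀]ᵀ = [3865/1281, 331/183, -7492/2135]ᵀ.

c₂ = 3.02, c₁ = 1.81, c₀ = -3.51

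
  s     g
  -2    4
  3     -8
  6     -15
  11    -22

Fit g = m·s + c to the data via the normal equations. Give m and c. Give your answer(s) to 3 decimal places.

m = -2.017, c = -1.174

Forming MᵀM = [[170, 18]; [18, 4]] and Mᵀg = [-364, -41]ᵀ gives MᵀM·[m, c]ᵀ = Mᵀg.
Δ = 170·4 − 18² = 356.
m = ((-364)·4 − 18·(-41))/356 = -359/178; c = (170·(-41) − 18·(-364))/356 = -209/178.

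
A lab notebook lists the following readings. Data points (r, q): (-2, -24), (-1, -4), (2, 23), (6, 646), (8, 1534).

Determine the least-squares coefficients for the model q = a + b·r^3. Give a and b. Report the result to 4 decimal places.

a = -0.7774, b = 2.9971

Entries of AᵀA: Σ1 = 5, Σr^3 = 727, Σr^3·r^3 = 308929.
Right-hand side: Σq = 2175, Σr^3·q = 925324.
Eliminating b: 308929·(row 1) − 727·(row 2) gives 1016116·a = 308929·2175 − 727·925324 = -789973, so a = -789973/1016116.
Then b = (925324 − 727·(-789973/1016116))/308929 = 3045395/1016116.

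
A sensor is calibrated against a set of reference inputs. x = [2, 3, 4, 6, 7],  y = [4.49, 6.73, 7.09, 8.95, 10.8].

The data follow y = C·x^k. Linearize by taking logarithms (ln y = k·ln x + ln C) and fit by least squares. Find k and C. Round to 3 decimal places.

With ln yᵢ as the transformed response and ln xᵢ as the regressor:
Σln x = 6.9157, Σ(ln x)² = 10.6062, Σln y = 9.9383, Σln x·ln y = 14.4082.
Equations: 10.6062·k + 6.9157·ln C = 14.4082;  6.9157·k + 5·ln C = 9.9383.
Δ = 10.6062·5 − (6.9157)² = 5.2037; k = (14.4082·5 − 6.9157·9.9383)/5.2037 = 0.63617, ln C = (10.6062·9.9383 − 6.9157·14.4082)/5.2037 = 1.10775, so C = exp(1.10775) = 3.02755.

k = 0.636, C = 3.028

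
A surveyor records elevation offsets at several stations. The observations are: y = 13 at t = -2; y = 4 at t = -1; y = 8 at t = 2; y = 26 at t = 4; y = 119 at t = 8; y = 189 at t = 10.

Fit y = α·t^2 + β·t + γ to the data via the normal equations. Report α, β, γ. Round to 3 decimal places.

α = 2.039, β = -1.618, γ = 1.276

From the data, Σt^2·t^2 = 14385, Σt^2·t = 1575, Σt^2 = 189, Σt·t = 189, Σt = 21, Σ1 = 6.
For Xᵀy: Σt^2·y = 27020, Σt·y = 2932, Σy = 359.
Inverting the 3×3 Gram matrix, [α, β, γ]ᵀ = [13529/6636, -3579/2212, 605/474]ᵀ.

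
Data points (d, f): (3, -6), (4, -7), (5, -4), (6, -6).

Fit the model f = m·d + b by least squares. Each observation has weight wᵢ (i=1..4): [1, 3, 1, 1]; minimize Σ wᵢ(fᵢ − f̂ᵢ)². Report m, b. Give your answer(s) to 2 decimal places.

m = 0.44, b = -8.06

The normal system XᵀWX·[m, b]ᵀ = XᵀWf is [[118, 26]; [26, 6]]·[m, b]ᵀ = [-158, -37]ᵀ.
Determinant 118·6 − 26² = 32.
m = ((-158)·6 − 26·(-37))/32 = 7/16; b = (118·(-37) − 26·(-158))/32 = -129/16.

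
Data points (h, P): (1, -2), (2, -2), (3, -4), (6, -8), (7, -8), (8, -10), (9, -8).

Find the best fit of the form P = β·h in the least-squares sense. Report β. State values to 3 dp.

β = -1.123

Forming XᵀX = [[244]] and XᵀP = [-274]ᵀ gives XᵀX·[β]ᵀ = XᵀP.
Hence β = -274 / 244 ≈ -1.12295.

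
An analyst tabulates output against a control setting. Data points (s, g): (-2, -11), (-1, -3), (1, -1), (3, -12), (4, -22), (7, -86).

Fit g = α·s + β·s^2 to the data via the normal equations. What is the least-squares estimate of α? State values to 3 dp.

α = 1.971

From the data, Σs·s = 80, Σs·s^2 = 426, Σs^2·s^2 = 2756.
Moment sums: Σs·g = -702, Σs^2·g = -4722.
Normal equations: [[80, 426]; [426, 2756]]·[α, β]ᵀ = [-702, -4722]ᵀ.
det = 80·2756 − 426² = 39004.
α = ((-702)·2756 − 426·(-4722))/39004 = 2745/1393; β = (80·(-4722) − 426·(-702))/39004 = -2811/1393.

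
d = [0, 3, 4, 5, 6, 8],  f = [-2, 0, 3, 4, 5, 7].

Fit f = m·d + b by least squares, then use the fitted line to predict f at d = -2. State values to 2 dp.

f̂ = -4.69

Setting ∂/∂m … = 0 gives: 150·m + 26·b = 118;  26·m + 6·b = 17.
(Σd·d = 150, Σd = 26, Σ1 = 6, Σd·f = 118, Σf = 17.)
Eliminating b: 6·(row 1) − 26·(row 2) gives 224·m = 6·118 − 26·17 = 266, so m = 19/16.
Then b = (17 − 26·(19/16))/6 = -37/16.
At d = -2: f̂ = (19/16)·(-2) + (-37/16)·(1) = -75/16.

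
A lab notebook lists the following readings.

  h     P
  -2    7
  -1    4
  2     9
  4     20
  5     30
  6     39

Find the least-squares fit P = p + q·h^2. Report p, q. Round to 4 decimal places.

The normal equations are: 6·p + 86·q = 109;  86·p + 2210·q = 2542.
(Σ1 = 6, Σh^2 = 86, Σh^2·h^2 = 2210, ΣP = 109, Σh^2·P = 2542.)
Eliminating q: 2210·(row 1) − 86·(row 2) gives 5864·p = 2210·109 − 86·2542 = 22278, so p = 11139/2932.
Then q = (2542 − 86·(11139/2932))/2210 = 2939/2932.

p = 3.7991, q = 1.0024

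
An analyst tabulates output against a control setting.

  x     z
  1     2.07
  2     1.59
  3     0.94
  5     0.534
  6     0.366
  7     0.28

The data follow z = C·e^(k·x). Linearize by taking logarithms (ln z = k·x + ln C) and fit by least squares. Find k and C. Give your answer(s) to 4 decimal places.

k = -0.3395, C = 2.8916

Taking logs, ln z = k·x + ln C, so regress ln z on x.
Σx = 24.0000, Σ(x)² = 124.0000, Σln z = -1.7760, Σx·ln z = -16.6089.
Equations: 124.0000·k + 24.0000·ln C = -16.6089;  24.0000·k + 6·ln C = -1.7760.
Solving (det = 168.0000): k = -0.33945, ln C = 1.06181, so C = exp(1.06181) = 2.89161.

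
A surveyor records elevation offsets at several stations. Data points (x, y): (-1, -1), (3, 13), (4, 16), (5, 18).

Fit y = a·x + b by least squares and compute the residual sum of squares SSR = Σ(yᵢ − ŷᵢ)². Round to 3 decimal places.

Normal-equation sums: Σx·x = 51, Σx = 11, Σ1 = 4.
Right-hand side: Σx·y = 194, Σy = 46.
Normal equations: [[51, 11]; [11, 4]]·[a, b]ᵀ = [194, 46]ᵀ.
Determinant 51·4 − 11² = 83.
a = (194·4 − 11·46)/83 = 270/83; b = (51·46 − 11·194)/83 = 212/83.
Residuals: -25/83, 57/83, 36/83, -68/83; SSR = 118/83.

SSR = 1.422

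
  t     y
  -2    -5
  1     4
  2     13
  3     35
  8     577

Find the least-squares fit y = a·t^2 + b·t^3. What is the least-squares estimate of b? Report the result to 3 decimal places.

b = 1.014

Forming MᵀM = [[4210, 33012]; [33012, 263002]] and Mᵀy = [37279, 296517]ᵀ gives MᵀM·[a, b]ᵀ = Mᵀy.
det = 4210·263002 − 33012² = 17446276.
a = (37279·263002 − 33012·296517)/17446276 = 7916177/8723138; b = (4210·296517 − 33012·37279)/17446276 = 8841111/8723138.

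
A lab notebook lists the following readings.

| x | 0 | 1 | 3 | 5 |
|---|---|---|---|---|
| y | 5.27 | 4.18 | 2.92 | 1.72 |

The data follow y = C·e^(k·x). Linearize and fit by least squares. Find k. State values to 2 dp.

Let Y = ln y. Fitting Y = k·x + ln C by least squares:
Σx = 9.0000, Σ(x)² = 35.0000, Σln y = 4.7062, Σx·ln y = 7.3567.
Equations: 35.0000·k + 9.0000·ln C = 7.3567;  9.0000·k + 4·ln C = 4.7062.
Slope k = (n·Σx·ln y − Σx·Σln y)/(n·Σ(x)² − (Σx)²) = (4·7.3567 − 9.0000·4.7062)/59.0000 = -0.21914; ln C = (Σln y − k·Σx)/n = 1.66964.

k = -0.22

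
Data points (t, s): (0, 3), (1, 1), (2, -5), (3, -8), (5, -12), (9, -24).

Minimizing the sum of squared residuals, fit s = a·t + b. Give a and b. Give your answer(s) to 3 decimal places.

From the data, Σt·t = 120, Σt = 20, Σ1 = 6.
Moment sums: Σt·s = -309, Σs = -45.
Determinant 120·6 − 20² = 320.
a = ((-309)·6 − 20·(-45))/320 = -477/160; b = (120·(-45) − 20·(-309))/320 = 39/16.

a = -2.981, b = 2.438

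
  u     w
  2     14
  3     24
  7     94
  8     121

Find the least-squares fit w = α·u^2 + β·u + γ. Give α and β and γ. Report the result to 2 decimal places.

α = 1.70, β = 0.73, γ = 6.05

XᵀX·[α, β, γ]ᵀ = Xᵀw reads: 6594·α + 890·β + 126·γ = 12622;  890·α + 126·β + 20·γ = 1726;  126·α + 20·β + 4·γ = 253.
(Σu^2·u^2 = 6594, Σu^2·u = 890, Σu^2 = 126, Σu·u = 126, Σu = 20, Σ1 = 4, Σu^2·w = 12622, Σu·w = 1726, Σw = 253.)
Row-reducing yields α = 17/10, β = 19/26, γ = 393/65.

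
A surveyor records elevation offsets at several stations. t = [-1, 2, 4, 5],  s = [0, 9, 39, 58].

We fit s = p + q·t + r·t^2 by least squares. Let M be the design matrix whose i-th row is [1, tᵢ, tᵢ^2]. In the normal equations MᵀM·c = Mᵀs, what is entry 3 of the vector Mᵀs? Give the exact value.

Entry 3 ↔ basis t^2, so (Mᵀs)_{3} = Σᵢ (t^2)·sᵢ = (1)·(0) + (4)·(9) + (16)·(39) + (25)·(58) = 2110.

2110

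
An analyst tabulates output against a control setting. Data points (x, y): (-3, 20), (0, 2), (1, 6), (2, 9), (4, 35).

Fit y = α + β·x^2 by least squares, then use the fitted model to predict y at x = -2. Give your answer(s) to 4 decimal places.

ŷ = 10.3770

With design matrix M, MᵀM = [[5, 30]; [30, 354]] and Mᵀy = [72, 782]ᵀ.
Eliminating β: 354·(row 1) − 30·(row 2) gives 870·α = 354·72 − 30·782 = 2028, so α = 338/145.
Then β = (782 − 30·(338/145))/354 = 175/87.
At x = -2: ŷ = (338/145)·(1) + (175/87)·(4) = 4514/435.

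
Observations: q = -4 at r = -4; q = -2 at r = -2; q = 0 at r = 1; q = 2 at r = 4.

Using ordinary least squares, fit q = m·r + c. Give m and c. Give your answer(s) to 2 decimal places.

m = 0.73, c = -0.82

Compute the Gram sums: Σr·r = 37, Σr = -1, Σ1 = 4.
Right-hand side: Σr·q = 28, Σq = -4.
MᵀM·[m, c]ᵀ = Mᵀq becomes [[37, -1]; [-1, 4]]·[m, c]ᵀ = [28, -4]ᵀ.
Eliminating c: 4·(row 1) − (-1)·(row 2) gives 147·m = 4·28 − (-1)·(-4) = 108, so m = 36/49.
Then c = ((-4) − (-1)·(36/49))/4 = -40/49.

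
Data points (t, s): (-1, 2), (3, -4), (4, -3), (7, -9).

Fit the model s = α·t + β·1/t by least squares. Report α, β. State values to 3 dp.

Compute the Gram sums: Σt·t = 75, Σt·1/t = 4, Σ1/t·1/t = 8425/7056.
For Aᵀs: Σt·s = -89, Σ1/t·s = -451/84.
Determinant 75·(8425/7056) − 4² = 172993/2352.
α = ((-89)·(8425/7056) − 4·(-451/84))/(172993/2352) = -598289/518979; β = (75·(-451/84) − 4·(-89))/(172993/2352) = -109788/172993.

α = -1.153, β = -0.635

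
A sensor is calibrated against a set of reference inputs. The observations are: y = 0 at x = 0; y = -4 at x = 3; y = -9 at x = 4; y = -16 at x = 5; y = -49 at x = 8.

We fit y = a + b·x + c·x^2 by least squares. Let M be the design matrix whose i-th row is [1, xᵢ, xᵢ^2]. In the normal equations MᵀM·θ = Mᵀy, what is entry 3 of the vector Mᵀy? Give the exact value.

-3716

Entry 3 ↔ basis x^2, so (Mᵀy)_{3} = Σᵢ (x^2)·yᵢ = (0)·(0) + (9)·(-4) + (16)·(-9) + (25)·(-16) + (64)·(-49) = -3716.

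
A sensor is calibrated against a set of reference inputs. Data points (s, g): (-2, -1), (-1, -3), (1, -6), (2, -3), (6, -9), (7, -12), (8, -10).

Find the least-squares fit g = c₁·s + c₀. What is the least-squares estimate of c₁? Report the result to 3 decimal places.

c₁ = -0.969

Normal-equation sums: Σs·s = 159, Σs = 21, Σ1 = 7.
Right-hand side: Σs·g = -225, Σg = -44.
XᵀX·[c₁, c₀]ᵀ = Xᵀg becomes [[159, 21]; [21, 7]]·[c₁, c₀]ᵀ = [-225, -44]ᵀ.
det = 159·7 − 21² = 672.
c₁ = ((-225)·7 − 21·(-44))/672 = -31/32; c₀ = (159·(-44) − 21·(-225))/672 = -757/224.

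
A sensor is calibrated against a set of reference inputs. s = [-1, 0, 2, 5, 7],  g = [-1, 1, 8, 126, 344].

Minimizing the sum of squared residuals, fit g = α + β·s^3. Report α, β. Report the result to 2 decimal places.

α = 0.40, β = 1.00

From the data, Σ1 = 5, Σs^3 = 475, Σs^3·s^3 = 133339.
For Mᵀg: Σg = 478, Σs^3·g = 133807.
det = 5·133339 − 475² = 441070.
α = (478·133339 − 475·133807)/441070 = 177717/441070; β = (5·133807 − 475·478)/441070 = 88397/88214.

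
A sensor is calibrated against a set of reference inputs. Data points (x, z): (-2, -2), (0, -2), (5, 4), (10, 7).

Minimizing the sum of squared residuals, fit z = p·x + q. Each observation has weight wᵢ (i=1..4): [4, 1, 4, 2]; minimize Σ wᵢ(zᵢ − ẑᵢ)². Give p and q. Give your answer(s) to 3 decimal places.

p = 0.798, q = -0.502

Setting ∂/∂p … = 0 gives: 316·p + 32·q = 236;  32·p + 11·q = 20.
(Σwᵢ·x·x = 316, Σwᵢ·x = 32, Σwᵢ·1 = 11, Σwᵢ·x·z = 236, Σwᵢ·z = 20.)
Δ = 316·11 − 32² = 2452.
p = (236·11 − 32·20)/2452 = 489/613; q = (316·20 − 32·236)/2452 = -308/613.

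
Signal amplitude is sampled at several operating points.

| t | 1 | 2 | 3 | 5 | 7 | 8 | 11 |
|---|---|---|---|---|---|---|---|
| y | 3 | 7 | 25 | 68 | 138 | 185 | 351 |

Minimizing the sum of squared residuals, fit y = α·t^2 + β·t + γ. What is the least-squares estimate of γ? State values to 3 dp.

γ = 0.082

Normal-equation sums: Σt^2·t^2 = 21861, Σt^2·t = 2347, Σt^2 = 273, Σt·t = 273, Σt = 37, Σ1 = 7.
Moment sums: Σt^2·y = 63029, Σt·y = 6739, Σy = 777.
Normal equations: [[21861, 2347, 273]; [2347, 273, 37]; [273, 37, 7]]·[α, β, γ]ᵀ = [63029, 6739, 777]ᵀ.
Inverting the 3×3 Gram matrix, [α, β, γ]ᵀ = [270549/89369, -17264/12767, 7316/89369]ᵀ.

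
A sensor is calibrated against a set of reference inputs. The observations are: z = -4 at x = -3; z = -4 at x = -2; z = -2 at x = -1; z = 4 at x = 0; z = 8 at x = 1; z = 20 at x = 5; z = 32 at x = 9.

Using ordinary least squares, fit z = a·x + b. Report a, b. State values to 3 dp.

The normal system AᵀA·[a, b]ᵀ = Aᵀz is [[121, 9]; [9, 7]]·[a, b]ᵀ = [418, 54]ᵀ.
Determinant 121·7 − 9² = 766.
a = (418·7 − 9·54)/766 = 1220/383; b = (121·54 − 9·418)/766 = 1386/383.

a = 3.185, b = 3.619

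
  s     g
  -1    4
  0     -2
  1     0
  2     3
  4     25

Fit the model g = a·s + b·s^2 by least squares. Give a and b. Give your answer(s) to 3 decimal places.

Normal-equation sums: Σs·s = 22, Σs·s^2 = 72, Σs^2·s^2 = 274.
Moment sums: Σs·g = 102, Σs^2·g = 416.
So AᵀA·[a, b]ᵀ = Aᵀg: [[22, 72]; [72, 274]]·[a, b]ᵀ = [102, 416]ᵀ.
Determinant 22·274 − 72² = 844.
a = (102·274 − 72·416)/844 = -501/211; b = (22·416 − 72·102)/844 = 452/211.

a = -2.374, b = 2.142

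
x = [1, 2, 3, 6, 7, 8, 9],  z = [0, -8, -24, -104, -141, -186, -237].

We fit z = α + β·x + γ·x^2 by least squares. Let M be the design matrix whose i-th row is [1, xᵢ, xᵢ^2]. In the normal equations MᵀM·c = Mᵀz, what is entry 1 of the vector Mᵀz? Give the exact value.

Entry 1 ↔ basis 1, so (Mᵀz)_{1} = Σᵢ zᵢ = (1)·(0) + (1)·(-8) + (1)·(-24) + (1)·(-104) + (1)·(-141) + (1)·(-186) + (1)·(-237) = -700.

-700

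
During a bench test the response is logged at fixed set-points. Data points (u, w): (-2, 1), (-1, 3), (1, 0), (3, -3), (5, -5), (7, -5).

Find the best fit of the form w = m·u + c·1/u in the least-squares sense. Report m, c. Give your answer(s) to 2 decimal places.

m = -0.79, c = -0.61

From the data, Σu·u = 89, Σu·1/u = 6, Σ1/u·1/u = 106789/44100.
Moment sums: Σu·w = -74, Σ1/u·w = -87/14.
MᵀM·[m, c]ᵀ = Mᵀw becomes [[89, 6]; [6, 106789/44100]]·[m, c]ᵀ = [-74, -87/14]ᵀ.
Eliminating c: (106789/44100)·(row 1) − 6·(row 2) gives (7916621/44100)·m = (106789/44100)·(-74) − 6·(-87/14) = -3129043/22050, so m = -6258086/7916621.
Then c = ((-87/14) − 6·(-6258086/7916621))/(106789/44100) = -4810050/7916621.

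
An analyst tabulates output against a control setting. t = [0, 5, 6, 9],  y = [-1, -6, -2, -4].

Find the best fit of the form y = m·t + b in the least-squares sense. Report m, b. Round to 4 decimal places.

m = -0.3095, b = -1.7024

Forming AᵀA = [[142, 20]; [20, 4]] and Aᵀy = [-78, -13]ᵀ gives AᵀA·[m, b]ᵀ = Aᵀy.
Determinant 142·4 − 20² = 168.
m = ((-78)·4 − 20·(-13))/168 = -13/42; b = (142·(-13) − 20·(-78))/168 = -143/84.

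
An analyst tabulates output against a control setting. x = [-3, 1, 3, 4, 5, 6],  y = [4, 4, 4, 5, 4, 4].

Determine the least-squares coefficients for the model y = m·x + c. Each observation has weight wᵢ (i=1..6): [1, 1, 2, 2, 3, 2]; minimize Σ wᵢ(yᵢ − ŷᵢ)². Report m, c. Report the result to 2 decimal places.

From the data, Σwᵢ·x·x = 207, Σwᵢ·x = 39, Σwᵢ·1 = 11.
Right-hand side: Σwᵢ·x·y = 164, Σwᵢ·y = 46.
det = 207·11 − 39² = 756.
m = (164·11 − 39·46)/756 = 5/378; c = (207·46 − 39·164)/756 = 521/126.

m = 0.01, c = 4.13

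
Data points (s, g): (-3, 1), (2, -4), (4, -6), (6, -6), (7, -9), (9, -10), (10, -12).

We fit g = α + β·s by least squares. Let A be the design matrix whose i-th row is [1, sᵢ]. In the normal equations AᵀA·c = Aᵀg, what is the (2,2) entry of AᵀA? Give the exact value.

Row 2 ↔ basis s, column 2 ↔ basis s, so (AᵀA)_{2,2} = Σᵢ (s)·(s) = (-3)·(-3) + (2)·(2) + (4)·(4) + (6)·(6) + (7)·(7) + (9)·(9) + (10)·(10) = 295.

295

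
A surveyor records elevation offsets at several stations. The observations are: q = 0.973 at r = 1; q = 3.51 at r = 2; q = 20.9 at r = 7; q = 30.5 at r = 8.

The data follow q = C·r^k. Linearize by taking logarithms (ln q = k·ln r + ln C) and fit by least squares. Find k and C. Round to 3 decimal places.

k = 1.595, C = 1.040

Taking logs, ln q = k·ln r + ln C, so regress ln q on ln r.
Σln r = 4.7185, Σ(ln r)² = 8.5911, Σln q = 7.6857, Σln r·ln q = 13.8924.
Equations: 8.5911·k + 4.7185·ln C = 13.8924;  4.7185·k + 4·ln C = 7.6857.
Slope k = (n·Σln r·ln q − Σln r·Σln q)/(n·Σ(ln r)² − (Σln r)²) = (4·13.8924 − 4.7185·7.6857)/12.1002 = 1.59539; ln C = (Σln q − k·Σln r)/n = 0.03947, so C = exp(0.03947) = 1.04026.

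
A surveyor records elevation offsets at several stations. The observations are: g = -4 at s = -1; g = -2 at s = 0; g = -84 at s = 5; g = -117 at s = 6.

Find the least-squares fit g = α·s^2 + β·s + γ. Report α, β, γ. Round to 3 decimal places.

Sums needed: Σs^2·s^2 = 1922, Σs^2·s = 340, Σs^2 = 62, Σs·s = 62, Σs = 10, Σ1 = 4.
Right-hand side: Σs^2·g = -6316, Σs·g = -1118, Σg = -207.
Inverting the 3×3 Gram matrix, [α, β, γ]ᵀ = [-35/12, -731/444, -359/148]ᵀ.

α = -2.917, β = -1.646, γ = -2.426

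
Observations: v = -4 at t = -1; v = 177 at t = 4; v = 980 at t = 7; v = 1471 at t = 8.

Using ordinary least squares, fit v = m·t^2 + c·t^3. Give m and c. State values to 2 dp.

AᵀA·[m, c]ᵀ = Aᵀv reads: 6754·m + 50598·c = 144992;  50598·m + 383890·c = 1100624.
(Σt^2·t^2 = 6754, Σt^2·t^3 = 50598, Σt^3·t^3 = 383890, Σt^2·v = 144992, Σt^3·v = 1100624.)
Determinant 6754·383890 − 50598² = 32635456.
m = (144992·383890 − 50598·1100624)/32635456 = -887321/1019858; c = (6754·1100624 − 50598·144992)/32635456 = 3040915/1019858.

m = -0.87, c = 2.98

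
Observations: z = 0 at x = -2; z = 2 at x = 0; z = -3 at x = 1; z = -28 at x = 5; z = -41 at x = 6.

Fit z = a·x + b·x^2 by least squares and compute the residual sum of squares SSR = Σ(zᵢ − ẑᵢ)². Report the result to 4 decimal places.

Normal-equation sums: Σx·x = 66, Σx·x^2 = 334, Σx^2·x^2 = 1938.
Moment sums: Σx·z = -389, Σx^2·z = -2179.
Eliminating b: 1938·(row 1) − 334·(row 2) gives 16352·a = 1938·(-389) − 334·(-2179) = -26096, so a = -233/146.
Then b = ((-2179) − 334·(-233/146))/1938 = -62/73.
Residuals: 15/73, 2, -81/146, 177/146, -62/73; SSR = 955/146.

SSR = 6.5411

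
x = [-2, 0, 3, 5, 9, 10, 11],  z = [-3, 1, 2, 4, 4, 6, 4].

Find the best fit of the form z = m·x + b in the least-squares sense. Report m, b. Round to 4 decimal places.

m = 0.5129, b = -0.0664

With design matrix M, MᵀM = [[340, 36]; [36, 7]] and Mᵀz = [172, 18]ᵀ.
Determinant 340·7 − 36² = 1084.
m = (172·7 − 36·18)/1084 = 139/271; b = (340·18 − 36·172)/1084 = -18/271.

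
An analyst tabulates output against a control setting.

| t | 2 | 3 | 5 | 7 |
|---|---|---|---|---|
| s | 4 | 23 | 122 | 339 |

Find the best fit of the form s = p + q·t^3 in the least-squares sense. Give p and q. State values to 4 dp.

Entries of XᵀX: Σ1 = 4, Σt^3 = 503, Σt^3·t^3 = 134067.
And Σs = 488, Σt^3·s = 132180.
So XᵀX·[p, q]ᵀ = Xᵀs: [[4, 503]; [503, 134067]]·[p, q]ᵀ = [488, 132180]ᵀ.
Eliminating q: 134067·(row 1) − 503·(row 2) gives 283259·p = 134067·488 − 503·132180 = -1061844, so p = -1061844/283259.
Then q = (132180 − 503·(-1061844/283259))/134067 = 283256/283259.

p = -3.7487, q = 1.0000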